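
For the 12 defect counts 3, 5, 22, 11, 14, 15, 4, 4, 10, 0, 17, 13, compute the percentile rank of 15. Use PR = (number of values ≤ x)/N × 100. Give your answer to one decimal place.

N = 12.
Strictly below 15: 9. Equal to 15: 1.
PR = 10/12 × 100 = 83.3

83.3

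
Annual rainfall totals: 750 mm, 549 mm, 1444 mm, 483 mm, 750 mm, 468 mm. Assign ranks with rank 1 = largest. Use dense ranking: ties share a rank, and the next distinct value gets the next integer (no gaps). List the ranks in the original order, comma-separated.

Sorted (descending): 1444, 750, 750, 549, 483, 468
The 2 values of 750 share dense rank 2.
Remaining distinct values take the next consecutive integers.

2, 3, 1, 4, 2, 5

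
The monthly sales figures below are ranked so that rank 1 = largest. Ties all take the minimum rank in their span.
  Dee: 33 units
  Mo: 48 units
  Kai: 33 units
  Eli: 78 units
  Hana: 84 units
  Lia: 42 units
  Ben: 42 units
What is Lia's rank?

4

Sorted (descending): 84, 78, 48, 42, 42, 33, 33
The 2 values of 42 occupy positions 4–5 → each gets rank 4.
The 2 values of 33 occupy positions 6–7 → each gets rank 6.
Lia has value 42 units → rank 4.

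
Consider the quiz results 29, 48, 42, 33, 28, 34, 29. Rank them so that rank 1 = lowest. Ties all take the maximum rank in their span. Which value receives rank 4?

33

Sorted (ascending): 28, 29, 29, 33, 34, 42, 48
The 2 values of 29 occupy positions 2–3 → each gets rank 3.
Rank 4 → value 33.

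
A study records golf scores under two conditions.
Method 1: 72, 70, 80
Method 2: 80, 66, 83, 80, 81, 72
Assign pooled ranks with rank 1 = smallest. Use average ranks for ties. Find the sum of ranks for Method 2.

33.5

Sorted (ascending): 66, 70, 72, 72, 80, 80, 80, 81, 83
The 2 values of 72 occupy positions 3–4 → average rank (3+4)/2 = 3.5.
The 3 values of 80 occupy positions 5–7 → average rank 6.
Method 2 values → pooled ranks: 80→6, 66→1, 83→9, 80→6, 81→8, 72→3.5
Rank sum = 6 + 1 + 9 + 6 + 8 + 3.5 = 33.5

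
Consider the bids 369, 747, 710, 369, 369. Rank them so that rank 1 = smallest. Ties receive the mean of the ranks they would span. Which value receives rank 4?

Sorted (ascending): 369, 369, 369, 710, 747
The 3 values of 369 occupy positions 1–3 → average rank 2.
Rank 4 → value 710.

710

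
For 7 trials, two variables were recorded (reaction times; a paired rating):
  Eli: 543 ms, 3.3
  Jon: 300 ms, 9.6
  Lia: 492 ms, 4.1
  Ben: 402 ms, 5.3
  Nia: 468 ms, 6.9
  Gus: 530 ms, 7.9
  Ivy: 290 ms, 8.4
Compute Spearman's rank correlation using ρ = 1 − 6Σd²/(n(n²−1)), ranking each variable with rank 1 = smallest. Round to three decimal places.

-0.714

Ranks of variable 1: 7, 2, 5, 3, 4, 6, 1
Ranks of variable 2: 1, 7, 2, 3, 4, 5, 6
d = r₁ − r₂: 6, -5, 3, 0, 0, 1, -5
d²: 36, 25, 9, 0, 0, 1, 25; Σd² = 96
ρ = 1 − 6·96/(7·48) = 1 − 576/336 = -0.714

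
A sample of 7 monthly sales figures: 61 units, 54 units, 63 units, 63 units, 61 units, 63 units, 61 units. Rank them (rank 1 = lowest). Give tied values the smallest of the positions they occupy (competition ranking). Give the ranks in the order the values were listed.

2, 1, 5, 5, 2, 5, 2

Sorted (ascending): 54, 61, 61, 61, 63, 63, 63
The 3 values of 61 occupy positions 2–4 → each gets rank 2.
The 3 values of 63 occupy positions 5–7 → each gets rank 5.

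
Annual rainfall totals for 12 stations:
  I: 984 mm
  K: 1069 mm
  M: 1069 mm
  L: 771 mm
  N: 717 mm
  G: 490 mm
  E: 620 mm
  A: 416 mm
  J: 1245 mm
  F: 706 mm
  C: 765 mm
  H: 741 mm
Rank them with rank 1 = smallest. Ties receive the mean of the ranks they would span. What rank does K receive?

10.5

Sorted (ascending): 416, 490, 620, 706, 717, 741, 765, 771, 984, 1069, 1069, 1245
The 2 values of 1069 occupy positions 10–11 → average rank (10+11)/2 = 10.5.
K has value 1069 mm → rank 10.5.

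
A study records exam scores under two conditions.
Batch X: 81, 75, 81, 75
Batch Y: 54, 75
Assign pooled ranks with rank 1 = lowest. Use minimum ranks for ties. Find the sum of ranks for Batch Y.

Sorted (ascending): 54, 75, 75, 75, 81, 81
The 3 values of 75 occupy positions 2–4 → each gets rank 2.
The 2 values of 81 occupy positions 5–6 → each gets rank 5.
Batch Y values → pooled ranks: 54→1, 75→2
Rank sum = 1 + 2 = 3

3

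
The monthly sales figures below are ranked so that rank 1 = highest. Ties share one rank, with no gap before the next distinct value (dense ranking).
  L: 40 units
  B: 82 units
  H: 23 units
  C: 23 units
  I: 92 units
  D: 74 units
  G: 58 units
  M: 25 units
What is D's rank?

3

Sorted (descending): 92, 82, 74, 58, 40, 25, 23, 23
The 2 values of 23 share dense rank 7.
Remaining distinct values take the next consecutive integers.
D has value 74 units → rank 3.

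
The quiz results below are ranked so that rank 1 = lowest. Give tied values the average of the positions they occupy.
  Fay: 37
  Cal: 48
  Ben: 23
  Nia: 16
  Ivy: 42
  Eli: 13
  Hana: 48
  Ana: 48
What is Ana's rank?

Sorted (ascending): 13, 16, 23, 37, 42, 48, 48, 48
The 3 values of 48 occupy positions 6–8 → average rank 7.
Ana has value 48 → rank 7.

7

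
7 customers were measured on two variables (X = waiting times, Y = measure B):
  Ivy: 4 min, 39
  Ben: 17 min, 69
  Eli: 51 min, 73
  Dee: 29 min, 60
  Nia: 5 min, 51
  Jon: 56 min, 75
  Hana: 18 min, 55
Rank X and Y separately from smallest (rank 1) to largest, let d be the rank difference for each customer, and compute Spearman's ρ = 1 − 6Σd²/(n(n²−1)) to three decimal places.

Ranks of variable 1: 1, 3, 6, 5, 2, 7, 4
Ranks of variable 2: 1, 5, 6, 4, 2, 7, 3
d = r₁ − r₂: 0, -2, 0, 1, 0, 0, 1
d²: 0, 4, 0, 1, 0, 0, 1; Σd² = 6
ρ = 1 − 6·6/(7·48) = 1 − 36/336 = 0.893

0.893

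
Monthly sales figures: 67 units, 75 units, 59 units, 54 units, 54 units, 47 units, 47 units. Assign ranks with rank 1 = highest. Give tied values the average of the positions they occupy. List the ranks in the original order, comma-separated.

Sorted (descending): 75, 67, 59, 54, 54, 47, 47
The 2 values of 54 occupy positions 4–5 → average rank (4+5)/2 = 4.5.
The 2 values of 47 occupy positions 6–7 → average rank (6+7)/2 = 6.5.

2, 1, 3, 4.5, 4.5, 6.5, 6.5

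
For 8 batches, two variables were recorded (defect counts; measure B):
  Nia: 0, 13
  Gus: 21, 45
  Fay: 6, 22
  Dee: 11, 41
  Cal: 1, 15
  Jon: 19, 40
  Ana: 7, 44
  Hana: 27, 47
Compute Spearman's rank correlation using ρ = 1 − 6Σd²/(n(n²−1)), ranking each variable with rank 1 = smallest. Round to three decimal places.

Ranks of variable 1: 1, 7, 3, 5, 2, 6, 4, 8
Ranks of variable 2: 1, 7, 3, 5, 2, 4, 6, 8
d = r₁ − r₂: 0, 0, 0, 0, 0, 2, -2, 0
d²: 0, 0, 0, 0, 0, 4, 4, 0; Σd² = 8
ρ = 1 − 6·8/(8·63) = 1 − 48/504 = 0.905

0.905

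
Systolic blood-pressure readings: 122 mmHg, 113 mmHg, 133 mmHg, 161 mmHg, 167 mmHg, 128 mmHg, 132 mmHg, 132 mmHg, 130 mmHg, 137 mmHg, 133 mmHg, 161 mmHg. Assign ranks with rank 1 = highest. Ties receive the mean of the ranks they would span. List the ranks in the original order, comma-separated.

Sorted (descending): 167, 161, 161, 137, 133, 133, 132, 132, 130, 128, 122, 113
The 2 values of 161 occupy positions 2–3 → average rank (2+3)/2 = 2.5.
The 2 values of 133 occupy positions 5–6 → average rank (5+6)/2 = 5.5.
The 2 values of 132 occupy positions 7–8 → average rank (7+8)/2 = 7.5.

11, 12, 5.5, 2.5, 1, 10, 7.5, 7.5, 9, 4, 5.5, 2.5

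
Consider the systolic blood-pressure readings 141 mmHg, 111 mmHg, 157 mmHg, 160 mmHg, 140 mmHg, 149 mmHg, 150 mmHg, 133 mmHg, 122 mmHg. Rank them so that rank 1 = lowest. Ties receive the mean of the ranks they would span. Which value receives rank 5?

141

Sorted (ascending): 111, 122, 133, 140, 141, 149, 150, 157, 160
No ties — each value takes its position as its rank.
Rank 5 → value 141.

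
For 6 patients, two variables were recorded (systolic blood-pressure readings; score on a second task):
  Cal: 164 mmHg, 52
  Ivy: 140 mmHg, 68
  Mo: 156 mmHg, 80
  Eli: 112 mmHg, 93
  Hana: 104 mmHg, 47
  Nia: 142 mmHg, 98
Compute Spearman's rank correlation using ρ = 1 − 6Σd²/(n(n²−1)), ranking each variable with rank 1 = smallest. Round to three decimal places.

0.143

Ranks of variable 1: 6, 3, 5, 2, 1, 4
Ranks of variable 2: 2, 3, 4, 5, 1, 6
d = r₁ − r₂: 4, 0, 1, -3, 0, -2
d²: 16, 0, 1, 9, 0, 4; Σd² = 30
ρ = 1 − 6·30/(6·35) = 1 − 180/210 = 0.143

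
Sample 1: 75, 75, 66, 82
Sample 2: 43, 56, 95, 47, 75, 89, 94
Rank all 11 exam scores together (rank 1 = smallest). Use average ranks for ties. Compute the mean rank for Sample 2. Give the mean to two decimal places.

6.00

Sorted (ascending): 43, 47, 56, 66, 75, 75, 75, 82, 89, 94, 95
The 3 values of 75 occupy positions 5–7 → average rank 6.
Sample 2 values → pooled ranks: 43→1, 56→3, 95→11, 47→2, 75→6, 89→9, 94→10
Mean rank = (1 + 3 + 11 + 2 + 6 + 9 + 10) / 7 = 6.00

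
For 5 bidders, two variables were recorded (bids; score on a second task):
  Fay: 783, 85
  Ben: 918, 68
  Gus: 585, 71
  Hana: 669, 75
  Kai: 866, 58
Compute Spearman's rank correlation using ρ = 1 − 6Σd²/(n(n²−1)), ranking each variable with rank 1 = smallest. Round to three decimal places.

Ranks of variable 1: 3, 5, 1, 2, 4
Ranks of variable 2: 5, 2, 3, 4, 1
d = r₁ − r₂: -2, 3, -2, -2, 3
d²: 4, 9, 4, 4, 9; Σd² = 30
ρ = 1 − 6·30/(5·24) = 1 − 180/120 = -0.500

-0.500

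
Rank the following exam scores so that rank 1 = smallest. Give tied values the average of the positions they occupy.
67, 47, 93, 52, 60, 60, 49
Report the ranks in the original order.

6, 1, 7, 3, 4.5, 4.5, 2

Sorted (ascending): 47, 49, 52, 60, 60, 67, 93
The 2 values of 60 occupy positions 4–5 → average rank (4+5)/2 = 4.5.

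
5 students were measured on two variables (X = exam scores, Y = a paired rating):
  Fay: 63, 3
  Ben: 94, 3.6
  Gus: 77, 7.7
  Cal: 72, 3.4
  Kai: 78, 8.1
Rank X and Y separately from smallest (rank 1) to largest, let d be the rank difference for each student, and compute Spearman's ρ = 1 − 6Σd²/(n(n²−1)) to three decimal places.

0.700

Ranks of variable 1: 1, 5, 3, 2, 4
Ranks of variable 2: 1, 3, 4, 2, 5
d = r₁ − r₂: 0, 2, -1, 0, -1
d²: 0, 4, 1, 0, 1; Σd² = 6
ρ = 1 − 6·6/(5·24) = 1 − 36/120 = 0.700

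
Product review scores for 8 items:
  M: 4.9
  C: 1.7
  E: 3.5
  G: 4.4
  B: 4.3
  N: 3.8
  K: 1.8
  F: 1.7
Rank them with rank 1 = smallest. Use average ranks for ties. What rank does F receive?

Sorted (ascending): 1.7, 1.7, 1.8, 3.5, 3.8, 4.3, 4.4, 4.9
The 2 values of 1.7 occupy positions 1–2 → average rank (1+2)/2 = 1.5.
F has value 1.7 → rank 1.5.

1.5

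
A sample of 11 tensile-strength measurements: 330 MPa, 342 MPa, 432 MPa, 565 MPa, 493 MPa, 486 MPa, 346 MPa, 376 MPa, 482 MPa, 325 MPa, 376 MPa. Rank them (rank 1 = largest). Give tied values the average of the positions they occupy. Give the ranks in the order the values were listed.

Sorted (descending): 565, 493, 486, 482, 432, 376, 376, 346, 342, 330, 325
The 2 values of 376 occupy positions 6–7 → average rank (6+7)/2 = 6.5.

10, 9, 5, 1, 2, 3, 8, 6.5, 4, 11, 6.5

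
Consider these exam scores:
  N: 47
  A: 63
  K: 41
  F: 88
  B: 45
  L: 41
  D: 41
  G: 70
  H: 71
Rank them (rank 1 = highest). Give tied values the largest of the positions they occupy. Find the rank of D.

Sorted (descending): 88, 71, 70, 63, 47, 45, 41, 41, 41
The 3 values of 41 occupy positions 7–9 → each gets rank 9.
D has value 41 → rank 9.

9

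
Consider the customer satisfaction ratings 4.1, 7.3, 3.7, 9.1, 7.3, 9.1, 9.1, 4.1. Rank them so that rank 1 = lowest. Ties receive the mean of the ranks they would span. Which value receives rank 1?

Sorted (ascending): 3.7, 4.1, 4.1, 7.3, 7.3, 9.1, 9.1, 9.1
The 2 values of 4.1 occupy positions 2–3 → average rank (2+3)/2 = 2.5.
The 2 values of 7.3 occupy positions 4–5 → average rank (4+5)/2 = 4.5.
The 3 values of 9.1 occupy positions 6–8 → average rank 7.
Rank 1 → value 3.7.

3.7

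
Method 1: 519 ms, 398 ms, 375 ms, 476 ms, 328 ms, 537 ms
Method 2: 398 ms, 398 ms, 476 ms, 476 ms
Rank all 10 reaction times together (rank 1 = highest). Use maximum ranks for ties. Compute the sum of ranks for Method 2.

Sorted (descending): 537, 519, 476, 476, 476, 398, 398, 398, 375, 328
The 3 values of 476 occupy positions 3–5 → each gets rank 5.
The 3 values of 398 occupy positions 6–8 → each gets rank 8.
Method 2 values → pooled ranks: 398→8, 398→8, 476→5, 476→5
Rank sum = 8 + 8 + 5 + 5 = 26

26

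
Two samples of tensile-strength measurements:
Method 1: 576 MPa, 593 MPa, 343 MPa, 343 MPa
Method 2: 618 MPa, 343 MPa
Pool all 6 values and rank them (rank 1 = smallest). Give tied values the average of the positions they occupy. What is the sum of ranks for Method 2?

Sorted (ascending): 343, 343, 343, 576, 593, 618
The 3 values of 343 occupy positions 1–3 → average rank 2.
Method 2 values → pooled ranks: 618→6, 343→2
Rank sum = 6 + 2 = 8

8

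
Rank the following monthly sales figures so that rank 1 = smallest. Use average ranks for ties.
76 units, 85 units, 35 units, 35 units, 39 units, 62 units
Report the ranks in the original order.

5, 6, 1.5, 1.5, 3, 4

Sorted (ascending): 35, 35, 39, 62, 76, 85
The 2 values of 35 occupy positions 1–2 → average rank (1+2)/2 = 1.5.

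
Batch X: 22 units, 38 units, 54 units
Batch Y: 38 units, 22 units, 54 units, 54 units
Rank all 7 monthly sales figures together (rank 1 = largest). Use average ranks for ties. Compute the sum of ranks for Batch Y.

15

Sorted (descending): 54, 54, 54, 38, 38, 22, 22
The 3 values of 54 occupy positions 1–3 → average rank 2.
The 2 values of 38 occupy positions 4–5 → average rank (4+5)/2 = 4.5.
The 2 values of 22 occupy positions 6–7 → average rank (6+7)/2 = 6.5.
Batch Y values → pooled ranks: 38→4.5, 22→6.5, 54→2, 54→2
Rank sum = 4.5 + 6.5 + 2 + 2 = 15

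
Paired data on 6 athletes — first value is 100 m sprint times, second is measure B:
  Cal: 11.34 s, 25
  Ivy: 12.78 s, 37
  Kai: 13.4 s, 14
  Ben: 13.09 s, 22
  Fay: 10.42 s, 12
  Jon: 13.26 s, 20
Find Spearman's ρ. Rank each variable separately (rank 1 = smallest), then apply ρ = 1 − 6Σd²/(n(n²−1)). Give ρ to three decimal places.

-0.086

Ranks of variable 1: 2, 3, 6, 4, 1, 5
Ranks of variable 2: 5, 6, 2, 4, 1, 3
d = r₁ − r₂: -3, -3, 4, 0, 0, 2
d²: 9, 9, 16, 0, 0, 4; Σd² = 38
ρ = 1 − 6·38/(6·35) = 1 − 228/210 = -0.086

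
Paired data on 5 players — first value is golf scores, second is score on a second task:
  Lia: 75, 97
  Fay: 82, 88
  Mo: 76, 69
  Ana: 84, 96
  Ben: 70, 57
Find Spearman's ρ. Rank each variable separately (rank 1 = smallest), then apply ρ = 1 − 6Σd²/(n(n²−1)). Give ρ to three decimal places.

Ranks of variable 1: 2, 4, 3, 5, 1
Ranks of variable 2: 5, 3, 2, 4, 1
d = r₁ − r₂: -3, 1, 1, 1, 0
d²: 9, 1, 1, 1, 0; Σd² = 12
ρ = 1 − 6·12/(5·24) = 1 − 72/120 = 0.400

0.400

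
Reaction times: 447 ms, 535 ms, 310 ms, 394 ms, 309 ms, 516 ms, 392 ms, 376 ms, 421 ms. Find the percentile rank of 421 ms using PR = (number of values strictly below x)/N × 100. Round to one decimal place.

N = 9.
Strictly below 421: 5. Equal to 421: 1.
PR = 5/9 × 100 = 55.6

55.6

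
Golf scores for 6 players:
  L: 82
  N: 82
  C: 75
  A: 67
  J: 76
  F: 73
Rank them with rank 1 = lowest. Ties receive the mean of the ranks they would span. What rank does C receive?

Sorted (ascending): 67, 73, 75, 76, 82, 82
The 2 values of 82 occupy positions 5–6 → average rank (5+6)/2 = 5.5.
C has value 75 → rank 3.

3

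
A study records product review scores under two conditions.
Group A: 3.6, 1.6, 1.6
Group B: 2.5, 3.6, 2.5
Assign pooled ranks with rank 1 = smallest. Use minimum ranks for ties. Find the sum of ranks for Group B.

Sorted (ascending): 1.6, 1.6, 2.5, 2.5, 3.6, 3.6
The 2 values of 1.6 occupy positions 1–2 → each gets rank 1.
The 2 values of 2.5 occupy positions 3–4 → each gets rank 3.
The 2 values of 3.6 occupy positions 5–6 → each gets rank 5.
Group B values → pooled ranks: 2.5→3, 3.6→5, 2.5→3
Rank sum = 3 + 5 + 3 = 11

11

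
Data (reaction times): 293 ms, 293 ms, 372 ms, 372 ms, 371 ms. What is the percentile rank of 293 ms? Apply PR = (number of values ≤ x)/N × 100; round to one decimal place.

N = 5.
Strictly below 293: 0. Equal to 293: 2.
PR = 2/5 × 100 = 40.0

40.0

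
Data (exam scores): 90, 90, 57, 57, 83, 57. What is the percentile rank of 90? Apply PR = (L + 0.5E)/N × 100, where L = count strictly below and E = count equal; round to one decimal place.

83.3

N = 6.
Strictly below 90: 4. Equal to 90: 2.
PR = (4 + 0.5·2)/6 × 100 = 83.3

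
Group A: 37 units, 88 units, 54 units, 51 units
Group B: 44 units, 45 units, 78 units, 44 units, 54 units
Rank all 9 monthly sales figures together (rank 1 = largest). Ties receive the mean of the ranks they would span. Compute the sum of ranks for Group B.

Sorted (descending): 88, 78, 54, 54, 51, 45, 44, 44, 37
The 2 values of 54 occupy positions 3–4 → average rank (3+4)/2 = 3.5.
The 2 values of 44 occupy positions 7–8 → average rank (7+8)/2 = 7.5.
Group B values → pooled ranks: 44→7.5, 45→6, 78→2, 44→7.5, 54→3.5
Rank sum = 7.5 + 6 + 2 + 7.5 + 3.5 = 26.5

26.5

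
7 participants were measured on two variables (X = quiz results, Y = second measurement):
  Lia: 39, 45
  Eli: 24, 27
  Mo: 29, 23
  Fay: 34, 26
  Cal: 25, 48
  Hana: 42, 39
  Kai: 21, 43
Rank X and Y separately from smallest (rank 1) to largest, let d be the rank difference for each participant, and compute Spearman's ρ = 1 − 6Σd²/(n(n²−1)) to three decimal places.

Ranks of variable 1: 6, 2, 4, 5, 3, 7, 1
Ranks of variable 2: 6, 3, 1, 2, 7, 4, 5
d = r₁ − r₂: 0, -1, 3, 3, -4, 3, -4
d²: 0, 1, 9, 9, 16, 9, 16; Σd² = 60
ρ = 1 − 6·60/(7·48) = 1 − 360/336 = -0.071

-0.071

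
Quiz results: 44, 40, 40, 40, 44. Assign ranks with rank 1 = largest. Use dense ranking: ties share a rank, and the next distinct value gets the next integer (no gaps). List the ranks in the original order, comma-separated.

1, 2, 2, 2, 1

Sorted (descending): 44, 44, 40, 40, 40
The 2 values of 44 share dense rank 1.
The 3 values of 40 share dense rank 2.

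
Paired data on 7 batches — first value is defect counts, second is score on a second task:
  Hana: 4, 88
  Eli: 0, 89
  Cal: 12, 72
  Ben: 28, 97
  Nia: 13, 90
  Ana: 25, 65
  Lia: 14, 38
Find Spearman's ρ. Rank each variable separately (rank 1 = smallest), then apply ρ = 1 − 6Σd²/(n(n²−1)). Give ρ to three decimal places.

0.000

Ranks of variable 1: 2, 1, 3, 7, 4, 6, 5
Ranks of variable 2: 4, 5, 3, 7, 6, 2, 1
d = r₁ − r₂: -2, -4, 0, 0, -2, 4, 4
d²: 4, 16, 0, 0, 4, 16, 16; Σd² = 56
ρ = 1 − 6·56/(7·48) = 1 − 336/336 = 0.000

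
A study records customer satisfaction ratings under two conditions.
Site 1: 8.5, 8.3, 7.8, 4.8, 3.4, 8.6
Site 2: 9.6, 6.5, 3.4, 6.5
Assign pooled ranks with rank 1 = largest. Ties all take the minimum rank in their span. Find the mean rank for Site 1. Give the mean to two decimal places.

Sorted (descending): 9.6, 8.6, 8.5, 8.3, 7.8, 6.5, 6.5, 4.8, 3.4, 3.4
The 2 values of 6.5 occupy positions 6–7 → each gets rank 6.
The 2 values of 3.4 occupy positions 9–10 → each gets rank 9.
Site 1 values → pooled ranks: 8.5→3, 8.3→4, 7.8→5, 4.8→8, 3.4→9, 8.6→2
Mean rank = (3 + 4 + 5 + 8 + 9 + 2) / 6 = 5.17

5.17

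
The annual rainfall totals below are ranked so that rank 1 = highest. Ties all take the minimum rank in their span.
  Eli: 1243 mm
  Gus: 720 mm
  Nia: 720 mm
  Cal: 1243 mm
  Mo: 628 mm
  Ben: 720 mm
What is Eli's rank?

Sorted (descending): 1243, 1243, 720, 720, 720, 628
The 2 values of 1243 occupy positions 1–2 → each gets rank 1.
The 3 values of 720 occupy positions 3–5 → each gets rank 3.
Eli has value 1243 mm → rank 1.

1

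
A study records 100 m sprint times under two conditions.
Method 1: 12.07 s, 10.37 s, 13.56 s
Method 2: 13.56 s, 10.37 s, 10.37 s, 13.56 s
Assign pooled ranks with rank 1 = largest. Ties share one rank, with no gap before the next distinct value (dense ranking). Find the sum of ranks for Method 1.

Sorted (descending): 13.56, 13.56, 13.56, 12.07, 10.37, 10.37, 10.37
The 3 values of 13.56 share dense rank 1.
The 3 values of 10.37 share dense rank 3.
Remaining distinct values take the next consecutive integers.
Method 1 values → pooled ranks: 12.07→2, 10.37→3, 13.56→1
Rank sum = 2 + 3 + 1 = 6

6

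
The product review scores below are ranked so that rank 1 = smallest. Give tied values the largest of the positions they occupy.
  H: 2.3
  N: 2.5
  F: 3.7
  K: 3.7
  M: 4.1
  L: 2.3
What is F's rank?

Sorted (ascending): 2.3, 2.3, 2.5, 3.7, 3.7, 4.1
The 2 values of 2.3 occupy positions 1–2 → each gets rank 2.
The 2 values of 3.7 occupy positions 4–5 → each gets rank 5.
F has value 3.7 → rank 5.

5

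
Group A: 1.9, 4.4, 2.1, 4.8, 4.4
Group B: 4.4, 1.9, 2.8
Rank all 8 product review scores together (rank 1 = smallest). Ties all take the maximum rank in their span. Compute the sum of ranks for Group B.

13

Sorted (ascending): 1.9, 1.9, 2.1, 2.8, 4.4, 4.4, 4.4, 4.8
The 2 values of 1.9 occupy positions 1–2 → each gets rank 2.
The 3 values of 4.4 occupy positions 5–7 → each gets rank 7.
Group B values → pooled ranks: 4.4→7, 1.9→2, 2.8→4
Rank sum = 7 + 2 + 4 = 13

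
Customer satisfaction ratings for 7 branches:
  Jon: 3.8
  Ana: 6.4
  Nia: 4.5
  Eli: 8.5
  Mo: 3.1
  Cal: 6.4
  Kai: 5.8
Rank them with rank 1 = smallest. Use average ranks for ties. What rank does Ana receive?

5.5

Sorted (ascending): 3.1, 3.8, 4.5, 5.8, 6.4, 6.4, 8.5
The 2 values of 6.4 occupy positions 5–6 → average rank (5+6)/2 = 5.5.
Ana has value 6.4 → rank 5.5.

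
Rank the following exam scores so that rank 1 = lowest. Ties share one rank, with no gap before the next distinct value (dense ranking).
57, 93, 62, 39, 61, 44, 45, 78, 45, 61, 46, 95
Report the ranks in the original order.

Sorted (ascending): 39, 44, 45, 45, 46, 57, 61, 61, 62, 78, 93, 95
The 2 values of 45 share dense rank 3.
The 2 values of 61 share dense rank 6.
Remaining distinct values take the next consecutive integers.

5, 9, 7, 1, 6, 2, 3, 8, 3, 6, 4, 10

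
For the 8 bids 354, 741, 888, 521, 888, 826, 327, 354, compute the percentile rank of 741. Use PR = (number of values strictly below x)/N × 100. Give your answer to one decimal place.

N = 8.
Strictly below 741: 4. Equal to 741: 1.
PR = 4/8 × 100 = 50.0

50.0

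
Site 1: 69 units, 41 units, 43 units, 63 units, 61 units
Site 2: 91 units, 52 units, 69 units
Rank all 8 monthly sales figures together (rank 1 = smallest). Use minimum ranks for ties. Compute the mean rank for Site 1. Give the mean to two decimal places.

3.60

Sorted (ascending): 41, 43, 52, 61, 63, 69, 69, 91
The 2 values of 69 occupy positions 6–7 → each gets rank 6.
Site 1 values → pooled ranks: 69→6, 41→1, 43→2, 63→5, 61→4
Mean rank = (6 + 1 + 2 + 5 + 4) / 5 = 3.60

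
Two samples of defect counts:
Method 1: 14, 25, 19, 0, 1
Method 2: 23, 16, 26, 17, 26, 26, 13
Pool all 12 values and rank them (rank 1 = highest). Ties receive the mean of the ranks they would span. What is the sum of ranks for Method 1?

Sorted (descending): 26, 26, 26, 25, 23, 19, 17, 16, 14, 13, 1, 0
The 3 values of 26 occupy positions 1–3 → average rank 2.
Method 1 values → pooled ranks: 14→9, 25→4, 19→6, 0→12, 1→11
Rank sum = 9 + 4 + 6 + 12 + 11 = 42

42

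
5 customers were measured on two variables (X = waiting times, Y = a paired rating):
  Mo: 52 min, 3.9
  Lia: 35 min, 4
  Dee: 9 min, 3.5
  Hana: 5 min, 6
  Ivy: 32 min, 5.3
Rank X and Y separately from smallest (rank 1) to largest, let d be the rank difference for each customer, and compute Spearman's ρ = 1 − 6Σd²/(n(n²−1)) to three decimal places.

-0.400

Ranks of variable 1: 5, 4, 2, 1, 3
Ranks of variable 2: 2, 3, 1, 5, 4
d = r₁ − r₂: 3, 1, 1, -4, -1
d²: 9, 1, 1, 16, 1; Σd² = 28
ρ = 1 − 6·28/(5·24) = 1 − 168/120 = -0.400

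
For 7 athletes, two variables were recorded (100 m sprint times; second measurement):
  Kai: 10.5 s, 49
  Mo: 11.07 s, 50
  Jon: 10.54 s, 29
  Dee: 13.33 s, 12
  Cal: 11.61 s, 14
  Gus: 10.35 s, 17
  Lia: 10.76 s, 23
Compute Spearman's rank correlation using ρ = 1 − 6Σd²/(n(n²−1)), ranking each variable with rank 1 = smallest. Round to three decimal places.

-0.429

Ranks of variable 1: 2, 5, 3, 7, 6, 1, 4
Ranks of variable 2: 6, 7, 5, 1, 2, 3, 4
d = r₁ − r₂: -4, -2, -2, 6, 4, -2, 0
d²: 16, 4, 4, 36, 16, 4, 0; Σd² = 80
ρ = 1 − 6·80/(7·48) = 1 − 480/336 = -0.429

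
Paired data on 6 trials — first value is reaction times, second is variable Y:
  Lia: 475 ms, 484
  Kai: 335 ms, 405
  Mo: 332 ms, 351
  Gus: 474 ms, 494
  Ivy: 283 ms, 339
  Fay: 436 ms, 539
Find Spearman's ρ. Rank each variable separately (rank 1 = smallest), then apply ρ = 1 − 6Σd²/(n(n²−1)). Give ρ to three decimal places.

0.771

Ranks of variable 1: 6, 3, 2, 5, 1, 4
Ranks of variable 2: 4, 3, 2, 5, 1, 6
d = r₁ − r₂: 2, 0, 0, 0, 0, -2
d²: 4, 0, 0, 0, 0, 4; Σd² = 8
ρ = 1 − 6·8/(6·35) = 1 − 48/210 = 0.771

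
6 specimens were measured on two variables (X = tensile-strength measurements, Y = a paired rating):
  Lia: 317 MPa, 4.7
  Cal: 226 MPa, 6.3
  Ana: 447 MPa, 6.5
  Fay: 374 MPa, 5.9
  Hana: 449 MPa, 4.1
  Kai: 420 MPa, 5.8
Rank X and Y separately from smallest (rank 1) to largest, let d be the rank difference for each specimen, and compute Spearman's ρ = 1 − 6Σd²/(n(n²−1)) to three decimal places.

Ranks of variable 1: 2, 1, 5, 3, 6, 4
Ranks of variable 2: 2, 5, 6, 4, 1, 3
d = r₁ − r₂: 0, -4, -1, -1, 5, 1
d²: 0, 16, 1, 1, 25, 1; Σd² = 44
ρ = 1 − 6·44/(6·35) = 1 − 264/210 = -0.257

-0.257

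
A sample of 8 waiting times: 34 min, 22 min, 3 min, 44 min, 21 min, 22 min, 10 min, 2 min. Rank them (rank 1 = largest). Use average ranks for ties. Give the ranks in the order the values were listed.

2, 3.5, 7, 1, 5, 3.5, 6, 8

Sorted (descending): 44, 34, 22, 22, 21, 10, 3, 2
The 2 values of 22 occupy positions 3–4 → average rank (3+4)/2 = 3.5.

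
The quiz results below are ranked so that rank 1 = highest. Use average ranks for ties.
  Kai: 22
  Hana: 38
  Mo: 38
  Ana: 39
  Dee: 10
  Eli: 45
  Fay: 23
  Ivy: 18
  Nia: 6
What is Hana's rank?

Sorted (descending): 45, 39, 38, 38, 23, 22, 18, 10, 6
The 2 values of 38 occupy positions 3–4 → average rank (3+4)/2 = 3.5.
Hana has value 38 → rank 3.5.

3.5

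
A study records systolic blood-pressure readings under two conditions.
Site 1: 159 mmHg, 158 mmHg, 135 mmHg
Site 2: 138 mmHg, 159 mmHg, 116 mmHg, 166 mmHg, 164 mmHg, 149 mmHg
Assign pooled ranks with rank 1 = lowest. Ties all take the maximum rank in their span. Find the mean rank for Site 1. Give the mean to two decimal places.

4.67

Sorted (ascending): 116, 135, 138, 149, 158, 159, 159, 164, 166
The 2 values of 159 occupy positions 6–7 → each gets rank 7.
Site 1 values → pooled ranks: 159→7, 158→5, 135→2
Mean rank = (7 + 5 + 2) / 3 = 4.67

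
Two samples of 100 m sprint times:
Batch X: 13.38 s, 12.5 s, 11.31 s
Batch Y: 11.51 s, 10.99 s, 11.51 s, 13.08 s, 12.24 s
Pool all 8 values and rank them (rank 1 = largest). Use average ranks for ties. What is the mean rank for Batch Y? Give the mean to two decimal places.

5.00

Sorted (descending): 13.38, 13.08, 12.5, 12.24, 11.51, 11.51, 11.31, 10.99
The 2 values of 11.51 occupy positions 5–6 → average rank (5+6)/2 = 5.5.
Batch Y values → pooled ranks: 11.51→5.5, 10.99→8, 11.51→5.5, 13.08→2, 12.24→4
Mean rank = (5.5 + 8 + 5.5 + 2 + 4) / 5 = 5.00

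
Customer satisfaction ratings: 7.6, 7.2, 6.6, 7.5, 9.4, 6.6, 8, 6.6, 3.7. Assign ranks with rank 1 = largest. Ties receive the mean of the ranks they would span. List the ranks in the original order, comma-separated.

3, 5, 7, 4, 1, 7, 2, 7, 9

Sorted (descending): 9.4, 8, 7.6, 7.5, 7.2, 6.6, 6.6, 6.6, 3.7
The 3 values of 6.6 occupy positions 6–8 → average rank 7.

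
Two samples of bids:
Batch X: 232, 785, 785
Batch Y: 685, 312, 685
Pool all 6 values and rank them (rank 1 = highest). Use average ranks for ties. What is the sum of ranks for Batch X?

9

Sorted (descending): 785, 785, 685, 685, 312, 232
The 2 values of 785 occupy positions 1–2 → average rank (1+2)/2 = 1.5.
The 2 values of 685 occupy positions 3–4 → average rank (3+4)/2 = 3.5.
Batch X values → pooled ranks: 232→6, 785→1.5, 785→1.5
Rank sum = 6 + 1.5 + 1.5 = 9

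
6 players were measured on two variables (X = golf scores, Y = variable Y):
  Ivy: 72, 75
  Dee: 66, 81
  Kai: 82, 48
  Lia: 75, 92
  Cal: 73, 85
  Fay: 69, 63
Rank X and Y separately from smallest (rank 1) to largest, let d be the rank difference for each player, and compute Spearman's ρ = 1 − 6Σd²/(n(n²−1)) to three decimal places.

-0.029

Ranks of variable 1: 3, 1, 6, 5, 4, 2
Ranks of variable 2: 3, 4, 1, 6, 5, 2
d = r₁ − r₂: 0, -3, 5, -1, -1, 0
d²: 0, 9, 25, 1, 1, 0; Σd² = 36
ρ = 1 − 6·36/(6·35) = 1 − 216/210 = -0.029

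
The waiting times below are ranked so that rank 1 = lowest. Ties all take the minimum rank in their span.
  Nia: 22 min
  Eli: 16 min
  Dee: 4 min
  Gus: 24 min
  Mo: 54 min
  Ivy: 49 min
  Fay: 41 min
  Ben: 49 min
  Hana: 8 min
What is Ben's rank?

7

Sorted (ascending): 4, 8, 16, 22, 24, 41, 49, 49, 54
The 2 values of 49 occupy positions 7–8 → each gets rank 7.
Ben has value 49 min → rank 7.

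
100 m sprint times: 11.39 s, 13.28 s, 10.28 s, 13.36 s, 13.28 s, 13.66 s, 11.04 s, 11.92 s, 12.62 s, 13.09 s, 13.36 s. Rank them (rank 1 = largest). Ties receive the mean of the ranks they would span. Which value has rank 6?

13.09

Sorted (descending): 13.66, 13.36, 13.36, 13.28, 13.28, 13.09, 12.62, 11.92, 11.39, 11.04, 10.28
The 2 values of 13.36 occupy positions 2–3 → average rank (2+3)/2 = 2.5.
The 2 values of 13.28 occupy positions 4–5 → average rank (4+5)/2 = 4.5.
Rank 6 → value 13.09.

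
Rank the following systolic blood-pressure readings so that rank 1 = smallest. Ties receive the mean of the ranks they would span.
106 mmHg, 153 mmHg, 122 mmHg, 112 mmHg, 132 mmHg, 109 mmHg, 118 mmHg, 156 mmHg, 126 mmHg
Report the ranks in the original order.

Sorted (ascending): 106, 109, 112, 118, 122, 126, 132, 153, 156
No ties — each value takes its position as its rank.

1, 8, 5, 3, 7, 2, 4, 9, 6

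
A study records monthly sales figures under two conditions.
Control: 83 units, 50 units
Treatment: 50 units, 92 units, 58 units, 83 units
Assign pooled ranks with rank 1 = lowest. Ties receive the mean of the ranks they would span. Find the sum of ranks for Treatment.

Sorted (ascending): 50, 50, 58, 83, 83, 92
The 2 values of 50 occupy positions 1–2 → average rank (1+2)/2 = 1.5.
The 2 values of 83 occupy positions 4–5 → average rank (4+5)/2 = 4.5.
Treatment values → pooled ranks: 50→1.5, 92→6, 58→3, 83→4.5
Rank sum = 1.5 + 6 + 3 + 4.5 = 15

15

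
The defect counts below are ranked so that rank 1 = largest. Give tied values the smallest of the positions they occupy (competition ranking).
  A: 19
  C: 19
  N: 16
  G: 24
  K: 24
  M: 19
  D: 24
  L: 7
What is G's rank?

1

Sorted (descending): 24, 24, 24, 19, 19, 19, 16, 7
The 3 values of 24 occupy positions 1–3 → each gets rank 1.
The 3 values of 19 occupy positions 4–6 → each gets rank 4.
G has value 24 → rank 1.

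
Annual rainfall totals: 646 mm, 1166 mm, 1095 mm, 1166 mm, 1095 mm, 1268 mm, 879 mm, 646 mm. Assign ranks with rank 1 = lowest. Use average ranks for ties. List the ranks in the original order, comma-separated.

Sorted (ascending): 646, 646, 879, 1095, 1095, 1166, 1166, 1268
The 2 values of 646 occupy positions 1–2 → average rank (1+2)/2 = 1.5.
The 2 values of 1095 occupy positions 4–5 → average rank (4+5)/2 = 4.5.
The 2 values of 1166 occupy positions 6–7 → average rank (6+7)/2 = 6.5.

1.5, 6.5, 4.5, 6.5, 4.5, 8, 3, 1.5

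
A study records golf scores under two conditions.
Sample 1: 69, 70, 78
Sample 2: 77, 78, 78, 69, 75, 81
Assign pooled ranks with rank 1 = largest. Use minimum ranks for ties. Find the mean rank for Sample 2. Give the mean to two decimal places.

Sorted (descending): 81, 78, 78, 78, 77, 75, 70, 69, 69
The 3 values of 78 occupy positions 2–4 → each gets rank 2.
The 2 values of 69 occupy positions 8–9 → each gets rank 8.
Sample 2 values → pooled ranks: 77→5, 78→2, 78→2, 69→8, 75→6, 81→1
Mean rank = (5 + 2 + 2 + 8 + 6 + 1) / 6 = 4.00

4.00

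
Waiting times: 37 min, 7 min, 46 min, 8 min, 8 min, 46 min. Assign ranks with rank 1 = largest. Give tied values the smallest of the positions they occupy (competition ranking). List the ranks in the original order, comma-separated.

Sorted (descending): 46, 46, 37, 8, 8, 7
The 2 values of 46 occupy positions 1–2 → each gets rank 1.
The 2 values of 8 occupy positions 4–5 → each gets rank 4.

3, 6, 1, 4, 4, 1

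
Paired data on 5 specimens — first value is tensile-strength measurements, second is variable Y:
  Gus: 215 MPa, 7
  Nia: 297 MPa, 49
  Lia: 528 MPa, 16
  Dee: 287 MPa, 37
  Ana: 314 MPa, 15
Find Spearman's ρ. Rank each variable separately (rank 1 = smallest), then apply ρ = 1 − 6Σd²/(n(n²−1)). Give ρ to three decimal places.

Ranks of variable 1: 1, 3, 5, 2, 4
Ranks of variable 2: 1, 5, 3, 4, 2
d = r₁ − r₂: 0, -2, 2, -2, 2
d²: 0, 4, 4, 4, 4; Σd² = 16
ρ = 1 − 6·16/(5·24) = 1 − 96/120 = 0.200

0.200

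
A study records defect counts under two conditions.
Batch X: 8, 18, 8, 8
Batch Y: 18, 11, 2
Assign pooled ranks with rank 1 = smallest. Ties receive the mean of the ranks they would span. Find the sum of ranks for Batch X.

15.5

Sorted (ascending): 2, 8, 8, 8, 11, 18, 18
The 3 values of 8 occupy positions 2–4 → average rank 3.
The 2 values of 18 occupy positions 6–7 → average rank (6+7)/2 = 6.5.
Batch X values → pooled ranks: 8→3, 18→6.5, 8→3, 8→3
Rank sum = 3 + 6.5 + 3 + 3 = 15.5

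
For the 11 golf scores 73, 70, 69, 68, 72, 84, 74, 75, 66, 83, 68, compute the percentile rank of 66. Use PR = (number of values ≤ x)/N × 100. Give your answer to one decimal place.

N = 11.
Strictly below 66: 0. Equal to 66: 1.
PR = 1/11 × 100 = 9.1

9.1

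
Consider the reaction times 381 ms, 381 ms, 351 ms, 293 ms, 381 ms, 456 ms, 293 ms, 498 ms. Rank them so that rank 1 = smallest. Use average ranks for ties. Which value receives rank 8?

498

Sorted (ascending): 293, 293, 351, 381, 381, 381, 456, 498
The 2 values of 293 occupy positions 1–2 → average rank (1+2)/2 = 1.5.
The 3 values of 381 occupy positions 4–6 → average rank 5.
Rank 8 → value 498.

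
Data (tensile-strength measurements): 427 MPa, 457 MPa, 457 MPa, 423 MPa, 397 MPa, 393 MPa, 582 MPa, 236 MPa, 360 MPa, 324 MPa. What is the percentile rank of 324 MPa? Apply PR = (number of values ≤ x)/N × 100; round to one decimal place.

N = 10.
Strictly below 324: 1. Equal to 324: 1.
PR = 2/10 × 100 = 20.0

20.0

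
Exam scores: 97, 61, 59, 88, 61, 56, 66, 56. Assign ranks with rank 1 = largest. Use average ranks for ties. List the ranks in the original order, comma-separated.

Sorted (descending): 97, 88, 66, 61, 61, 59, 56, 56
The 2 values of 61 occupy positions 4–5 → average rank (4+5)/2 = 4.5.
The 2 values of 56 occupy positions 7–8 → average rank (7+8)/2 = 7.5.

1, 4.5, 6, 2, 4.5, 7.5, 3, 7.5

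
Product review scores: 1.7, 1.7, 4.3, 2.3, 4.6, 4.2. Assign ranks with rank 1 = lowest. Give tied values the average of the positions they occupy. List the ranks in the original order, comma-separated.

1.5, 1.5, 5, 3, 6, 4

Sorted (ascending): 1.7, 1.7, 2.3, 4.2, 4.3, 4.6
The 2 values of 1.7 occupy positions 1–2 → average rank (1+2)/2 = 1.5.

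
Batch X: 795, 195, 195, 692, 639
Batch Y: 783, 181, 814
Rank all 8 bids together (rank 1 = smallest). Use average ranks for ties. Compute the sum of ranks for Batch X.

Sorted (ascending): 181, 195, 195, 639, 692, 783, 795, 814
The 2 values of 195 occupy positions 2–3 → average rank (2+3)/2 = 2.5.
Batch X values → pooled ranks: 795→7, 195→2.5, 195→2.5, 692→5, 639→4
Rank sum = 7 + 2.5 + 2.5 + 5 + 4 = 21

21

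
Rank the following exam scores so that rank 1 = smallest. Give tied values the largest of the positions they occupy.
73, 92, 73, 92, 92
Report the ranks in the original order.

2, 5, 2, 5, 5

Sorted (ascending): 73, 73, 92, 92, 92
The 2 values of 73 occupy positions 1–2 → each gets rank 2.
The 3 values of 92 occupy positions 3–5 → each gets rank 5.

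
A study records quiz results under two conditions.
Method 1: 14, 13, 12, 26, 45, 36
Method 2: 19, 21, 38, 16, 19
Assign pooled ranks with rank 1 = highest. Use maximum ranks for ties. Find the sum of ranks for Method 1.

38

Sorted (descending): 45, 38, 36, 26, 21, 19, 19, 16, 14, 13, 12
The 2 values of 19 occupy positions 6–7 → each gets rank 7.
Method 1 values → pooled ranks: 14→9, 13→10, 12→11, 26→4, 45→1, 36→3
Rank sum = 9 + 10 + 11 + 4 + 1 + 3 = 38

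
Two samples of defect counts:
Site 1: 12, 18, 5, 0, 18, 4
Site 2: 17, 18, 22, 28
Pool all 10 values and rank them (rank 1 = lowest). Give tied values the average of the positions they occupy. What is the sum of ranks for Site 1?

24

Sorted (ascending): 0, 4, 5, 12, 17, 18, 18, 18, 22, 28
The 3 values of 18 occupy positions 6–8 → average rank 7.
Site 1 values → pooled ranks: 12→4, 18→7, 5→3, 0→1, 18→7, 4→2
Rank sum = 4 + 7 + 3 + 1 + 7 + 2 = 24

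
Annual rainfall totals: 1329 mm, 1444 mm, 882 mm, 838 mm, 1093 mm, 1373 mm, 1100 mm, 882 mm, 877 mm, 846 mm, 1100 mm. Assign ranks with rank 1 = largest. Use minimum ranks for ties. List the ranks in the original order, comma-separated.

3, 1, 7, 11, 6, 2, 4, 7, 9, 10, 4

Sorted (descending): 1444, 1373, 1329, 1100, 1100, 1093, 882, 882, 877, 846, 838
The 2 values of 1100 occupy positions 4–5 → each gets rank 4.
The 2 values of 882 occupy positions 7–8 → each gets rank 7.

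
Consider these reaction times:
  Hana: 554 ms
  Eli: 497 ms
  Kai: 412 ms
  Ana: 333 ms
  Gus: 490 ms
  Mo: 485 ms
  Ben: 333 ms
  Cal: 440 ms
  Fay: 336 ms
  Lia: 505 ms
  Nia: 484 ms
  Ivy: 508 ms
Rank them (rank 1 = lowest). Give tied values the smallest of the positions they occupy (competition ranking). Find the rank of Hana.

12

Sorted (ascending): 333, 333, 336, 412, 440, 484, 485, 490, 497, 505, 508, 554
The 2 values of 333 occupy positions 1–2 → each gets rank 1.
Hana has value 554 ms → rank 12.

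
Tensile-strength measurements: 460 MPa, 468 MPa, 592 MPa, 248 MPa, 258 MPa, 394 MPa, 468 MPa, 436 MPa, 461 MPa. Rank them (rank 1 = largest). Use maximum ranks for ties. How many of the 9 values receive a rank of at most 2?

Sorted (descending): 592, 468, 468, 461, 460, 436, 394, 258, 248
The 2 values of 468 occupy positions 2–3 → each gets rank 3.
Ranks ≤ 2: {1} → 1 value.

1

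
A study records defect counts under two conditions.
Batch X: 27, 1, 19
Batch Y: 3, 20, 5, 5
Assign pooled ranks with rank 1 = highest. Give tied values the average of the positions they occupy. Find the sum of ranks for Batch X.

Sorted (descending): 27, 20, 19, 5, 5, 3, 1
The 2 values of 5 occupy positions 4–5 → average rank (4+5)/2 = 4.5.
Batch X values → pooled ranks: 27→1, 1→7, 19→3
Rank sum = 1 + 7 + 3 = 11

11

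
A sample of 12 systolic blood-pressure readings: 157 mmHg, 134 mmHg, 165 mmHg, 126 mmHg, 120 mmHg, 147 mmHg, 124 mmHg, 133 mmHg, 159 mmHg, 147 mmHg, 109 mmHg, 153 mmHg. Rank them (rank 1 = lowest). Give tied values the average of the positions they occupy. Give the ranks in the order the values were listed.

Sorted (ascending): 109, 120, 124, 126, 133, 134, 147, 147, 153, 157, 159, 165
The 2 values of 147 occupy positions 7–8 → average rank (7+8)/2 = 7.5.

10, 6, 12, 4, 2, 7.5, 3, 5, 11, 7.5, 1, 9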